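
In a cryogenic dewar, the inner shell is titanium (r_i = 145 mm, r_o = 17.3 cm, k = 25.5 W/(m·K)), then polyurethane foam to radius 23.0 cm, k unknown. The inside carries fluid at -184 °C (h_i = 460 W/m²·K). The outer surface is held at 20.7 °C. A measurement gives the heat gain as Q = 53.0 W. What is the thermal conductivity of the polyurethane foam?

k = 0.0296 W/m·K

ΣR = ΔT/Q = |-184 − 20.7|/53.0 = 3.862 K/W
Known resistances:
  R_conv,in = 1/(4πr²h) = 1/(4π·0.145²·460) = 0.008228 K/W
  R_titanium = (1/0.145 − 1/0.173)/(4πk) = 1.116/(4π·25.5) = 0.003483 K/W
R_polyurethane foam = ΣR − ΣR_known = 3.862 − 0.01171 = 3.850 K/W
(1/r₁−1/r₂)/(4πk) = 3.850 ⇒ k = 1.433/(4π·3.850) = 0.0296 W/m·K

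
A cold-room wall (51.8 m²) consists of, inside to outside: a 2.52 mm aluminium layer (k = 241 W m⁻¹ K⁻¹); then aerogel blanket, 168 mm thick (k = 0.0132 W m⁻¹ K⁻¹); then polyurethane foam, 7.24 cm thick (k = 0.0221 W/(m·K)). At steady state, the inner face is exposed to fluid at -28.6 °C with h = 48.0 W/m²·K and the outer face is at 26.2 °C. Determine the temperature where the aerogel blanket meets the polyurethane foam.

T = 15.0 °C

Resistance network (inner→outer):
  R_conv,in = 1/(hA) = 1/(48.0·51.8) = 4.022×10^-4 K/W
  R_aluminium = L/(kA) = 0.00252/(241·51.8) = 2.019×10^-7 K/W
  R_aerogel blanket = L/(kA) = 0.168/(0.0132·51.8) = 0.2457 K/W
  R_polyurethane foam = L/(kA) = 0.0724/(0.0221·51.8) = 0.06324 K/W
ΣR = 4.022×10^-4 + 2.019×10^-7 + 0.2457 + 0.06324 = 0.3093 K/W
Q = ΔT/ΣR = (-28.6 °C − 26.2 °C)/0.3093 = -177.2 W
From the inner boundary to the aerogel blanket/polyurethane foam interface, ΣR_partial = 0.2461 K/W.
T_interface = T_in − Q·ΣR_partial = -28.6 °C − (-177.2)(0.2461) = 15.0 °C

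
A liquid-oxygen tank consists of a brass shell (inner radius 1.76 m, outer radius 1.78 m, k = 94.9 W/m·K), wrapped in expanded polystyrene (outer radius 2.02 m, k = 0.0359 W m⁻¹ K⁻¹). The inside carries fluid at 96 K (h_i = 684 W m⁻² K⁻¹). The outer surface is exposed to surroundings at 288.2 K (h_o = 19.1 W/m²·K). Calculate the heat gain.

Treat each layer as a resistance in series:
  R_conv,in = 1/(4πr²h) = 1/(4π·1.76²·684) = 3.756×10^-5 K/W
  R_brass = (1/1.76 − 1/1.78)/(4πk) = 0.006384/(4π·94.9) = 5.353×10^-6 K/W
  R_expanded polystyrene = (1/1.78 − 1/2.02)/(4πk) = 0.06675/(4π·0.0359) = 0.1480 K/W
  R_conv,out = 1/(4πr²h) = 1/(4π·2.02²·19.1) = 0.001021 K/W
ΣR = 3.756×10^-5 + 5.353×10^-6 + 0.1480 + 0.001021 = 0.1491 K/W
Q = ΔT/ΣR = (96 K − 288.2 K)/0.1491 = -1290 W
(Negative Q ⇒ heat flows inward; heat gain = 1290 W.)

Q = 1290 W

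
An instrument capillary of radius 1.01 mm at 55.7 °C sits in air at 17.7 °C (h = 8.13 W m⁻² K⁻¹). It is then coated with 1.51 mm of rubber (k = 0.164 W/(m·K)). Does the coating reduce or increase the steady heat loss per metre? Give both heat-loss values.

increases: 1.96 → 4.39 W/m

Critical radius for a cylinder: r_cr = k/h = 0.0202 m = 2.02 cm.
Outer radius after coating: r₂ = 0.00101 + 0.00151 = 0.00252 m.
Since r₁ < r_cr and r₂ ≤ r_cr, the coating moves toward the maximum at r_cr — heat loss rises.
Bare: R = 1/(2πr₁h) = 19.38 m·K/W; Q = 38/19.38 = 1.96 W/m.
Coated: R = R_cond + R_conv = 8.656 m·K/W; Q = 38/8.656 = 4.39 W/m.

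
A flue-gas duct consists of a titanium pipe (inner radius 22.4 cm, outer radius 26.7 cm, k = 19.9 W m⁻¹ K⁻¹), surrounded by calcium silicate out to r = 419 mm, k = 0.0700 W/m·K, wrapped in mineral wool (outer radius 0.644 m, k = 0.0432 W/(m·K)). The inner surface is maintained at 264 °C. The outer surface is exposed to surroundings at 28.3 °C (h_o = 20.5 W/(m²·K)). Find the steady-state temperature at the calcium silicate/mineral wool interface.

T = 172 °C

Resistance network (inner→outer):
  R'_titanium = ln(0.267/0.224)/(2πk) = 0.1756/(2π·19.9) = 0.001404 m·K/W
  R'_calcium silicate = ln(0.419/0.267)/(2πk) = 0.4506/(2π·0.0700) = 1.025 m·K/W
  R'_mineral wool = ln(0.644/0.419)/(2πk) = 0.4298/(2π·0.0432) = 1.584 m·K/W
  R'_conv,out = 1/(2πr h) = 1/(2π·0.644·20.5) = 0.01206 m·K/W
ΣR = 0.001404 + 1.025 + 1.584 + 0.01206 = 2.622 m·K/W
Q' = ΔT/ΣR = (264 °C − 28.3 °C)/2.622 = 89.89 W/m
From the inner boundary to the calcium silicate/mineral wool interface, ΣR_partial = 1.026 m·K/W.
T_interface = T_in − Q'·ΣR_partial = 264 °C − (89.89)(1.026) = 172 °C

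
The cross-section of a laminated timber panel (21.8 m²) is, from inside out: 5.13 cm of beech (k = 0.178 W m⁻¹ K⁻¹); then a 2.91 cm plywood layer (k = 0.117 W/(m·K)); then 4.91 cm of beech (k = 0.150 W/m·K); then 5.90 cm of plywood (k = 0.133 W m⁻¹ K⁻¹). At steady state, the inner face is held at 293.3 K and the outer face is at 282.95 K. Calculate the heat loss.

Q = 173 W

Treat each layer as a resistance in series:
  R_beech = L/(kA) = 0.0513/(0.178·21.8) = 0.01322 K/W
  R_plywood = L/(kA) = 0.0291/(0.117·21.8) = 0.01141 K/W
  R_beech = L/(kA) = 0.0491/(0.150·21.8) = 0.01502 K/W
  R_plywood = L/(kA) = 0.0590/(0.133·21.8) = 0.02035 K/W
ΣR = 0.01322 + 0.01141 + 0.01502 + 0.02035 = 0.06000 K/W
Q = ΔT/ΣR = (293.3 K − 282.95 K)/0.06000 = 173 W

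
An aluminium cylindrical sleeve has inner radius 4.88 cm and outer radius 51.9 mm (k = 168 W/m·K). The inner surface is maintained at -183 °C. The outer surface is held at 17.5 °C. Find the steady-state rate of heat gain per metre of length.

Q' = 2πk·ΔT/ln(r₂/r₁) = 2π × 168 × 200.5 / ln(0.0519/0.0488) = 3.44×10^6 W/m

Q' = 3440 kW/m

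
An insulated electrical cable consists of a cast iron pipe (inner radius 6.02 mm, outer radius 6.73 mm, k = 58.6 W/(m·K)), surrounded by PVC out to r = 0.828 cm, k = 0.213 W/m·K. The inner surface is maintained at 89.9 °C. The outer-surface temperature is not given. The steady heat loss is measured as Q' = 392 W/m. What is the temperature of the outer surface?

T_out = 29.1 °C

Sum the resistances:
  R'_cast iron = ln(0.00673/0.00602)/(2πk) = 0.1115/(2π·58.6) = 3.028×10^-4 m·K/W
  R'_PVC = ln(0.00828/0.00673)/(2πk) = 0.2073/(2π·0.213) = 0.1549 m·K/W
ΣR = 0.1552 m·K/W
ΔT = Q'·ΣR = 392 × 0.1552 = 60.84 K
Heat flows outward, so T_out = T_in − ΔT = 89.9 − 60.84 = 29.1 °C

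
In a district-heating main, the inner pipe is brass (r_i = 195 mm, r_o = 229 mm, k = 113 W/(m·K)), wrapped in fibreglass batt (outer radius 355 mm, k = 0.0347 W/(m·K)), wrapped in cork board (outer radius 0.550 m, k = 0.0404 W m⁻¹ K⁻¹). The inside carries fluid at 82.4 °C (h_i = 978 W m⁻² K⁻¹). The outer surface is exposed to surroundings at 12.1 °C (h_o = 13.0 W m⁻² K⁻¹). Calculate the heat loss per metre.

Q' = 18.7 W/m

Series thermal resistances, inner to outer:
  R'_conv,in = 1/(2πr h) = 1/(2π·0.195·978) = 8.345×10^-4 m·K/W
  R'_brass = ln(0.229/0.195)/(2πk) = 0.1607/(2π·113) = 2.264×10^-4 m·K/W
  R'_fibreglass batt = ln(0.355/0.229)/(2πk) = 0.4384/(2π·0.0347) = 2.011 m·K/W
  R'_cork board = ln(0.550/0.355)/(2πk) = 0.4378/(2π·0.0404) = 1.725 m·K/W
  R'_conv,out = 1/(2πr h) = 1/(2π·0.550·13.0) = 0.02226 m·K/W
ΣR = 8.345×10^-4 + 2.264×10^-4 + 2.011 + 1.725 + 0.02226 = 3.759 m·K/W
Q' = ΔT/ΣR = (82.4 °C − 12.1 °C)/3.759 = 18.7 W/m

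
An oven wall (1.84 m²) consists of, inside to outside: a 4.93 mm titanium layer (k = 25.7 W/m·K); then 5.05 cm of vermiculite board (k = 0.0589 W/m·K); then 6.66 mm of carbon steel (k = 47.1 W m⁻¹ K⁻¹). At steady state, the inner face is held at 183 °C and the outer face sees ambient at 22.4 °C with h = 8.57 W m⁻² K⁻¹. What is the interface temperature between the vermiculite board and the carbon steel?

Resistance network (inner→outer):
  R_titanium = L/(kA) = 0.00493/(25.7·1.84) = 1.043×10^-4 K/W
  R_vermiculite board = L/(kA) = 0.0505/(0.0589·1.84) = 0.4660 K/W
  R_carbon steel = L/(kA) = 0.00666/(47.1·1.84) = 7.685×10^-5 K/W
  R_conv,out = 1/(hA) = 1/(8.57·1.84) = 0.06342 K/W
ΣR = 1.043×10^-4 + 0.4660 + 7.685×10^-5 + 0.06342 = 0.5296 K/W
Q = ΔT/ΣR = (183 °C − 22.4 °C)/0.5296 = 303.2 W
From the inner boundary to the vermiculite board/carbon steel interface, ΣR_partial = 0.4661 K/W.
T_interface = T_in − Q·ΣR_partial = 183 °C − (303.2)(0.4661) = 41.7 °C

T = 41.7 °C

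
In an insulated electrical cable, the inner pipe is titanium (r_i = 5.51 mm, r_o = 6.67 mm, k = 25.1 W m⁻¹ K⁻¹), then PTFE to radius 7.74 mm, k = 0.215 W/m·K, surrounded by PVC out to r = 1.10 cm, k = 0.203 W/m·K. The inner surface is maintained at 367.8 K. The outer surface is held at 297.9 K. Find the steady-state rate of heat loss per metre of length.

Q' = 181 W/m

Treat each layer as a resistance in series:
  R'_titanium = ln(0.00667/0.00551)/(2πk) = 0.1911/(2π·25.1) = 0.001211 m·K/W
  R'_PTFE = ln(0.00774/0.00667)/(2πk) = 0.1488/(2π·0.215) = 0.1101 m·K/W
  R'_PVC = ln(0.0110/0.00774)/(2πk) = 0.3515/(2π·0.203) = 0.2756 m·K/W
ΣR = 0.001211 + 0.1101 + 0.2756 = 0.3869 m·K/W
Q' = ΔT/ΣR = (367.8 K − 297.9 K)/0.3869 = 181 W/m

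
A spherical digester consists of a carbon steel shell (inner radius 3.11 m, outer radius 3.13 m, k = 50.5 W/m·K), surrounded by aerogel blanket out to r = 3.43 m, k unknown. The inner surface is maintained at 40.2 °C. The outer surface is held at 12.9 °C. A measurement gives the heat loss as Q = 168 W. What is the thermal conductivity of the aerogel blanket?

k = 0.0137 W/m·K

ΣR = ΔT/Q = |40.2 − 12.9|/168 = 0.1625 K/W
Known resistances:
  R_carbon steel = (1/3.11 − 1/3.13)/(4πk) = 0.002055/(4π·50.5) = 3.238×10^-6 K/W
R_aerogel blanket = ΣR − ΣR_known = 0.1625 − 3.238×10^-6 = 0.1625 K/W
(1/r₁−1/r₂)/(4πk) = 0.1625 ⇒ k = 0.02794/(4π·0.1625) = 0.0137 W/m·K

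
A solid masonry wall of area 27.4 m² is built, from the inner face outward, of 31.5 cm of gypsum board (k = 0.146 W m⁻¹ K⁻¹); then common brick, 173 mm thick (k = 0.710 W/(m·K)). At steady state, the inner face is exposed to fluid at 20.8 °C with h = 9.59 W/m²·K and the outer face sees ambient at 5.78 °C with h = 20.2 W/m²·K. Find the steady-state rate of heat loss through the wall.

Q = 161 W

Series thermal resistances, inner to outer:
  R_conv,in = 1/(hA) = 1/(9.59·27.4) = 0.003806 K/W
  R_gypsum board = L/(kA) = 0.315/(0.146·27.4) = 0.07874 K/W
  R_common brick = L/(kA) = 0.173/(0.710·27.4) = 0.008893 K/W
  R_conv,out = 1/(hA) = 1/(20.2·27.4) = 0.001807 K/W
ΣR = 0.003806 + 0.07874 + 0.008893 + 0.001807 = 0.09325 K/W
Q = ΔT/ΣR = (20.8 °C − 5.78 °C)/0.09325 = 161 W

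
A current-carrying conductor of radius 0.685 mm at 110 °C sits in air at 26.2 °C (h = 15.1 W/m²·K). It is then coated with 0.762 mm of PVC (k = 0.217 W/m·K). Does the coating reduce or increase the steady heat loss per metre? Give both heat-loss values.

Critical radius for a cylinder: r_cr = k/h = 0.0144 m = 1.44 cm.
Outer radius after coating: r₂ = 6.85×10^-4 + 7.62×10^-4 = 0.001447 m.
Since r₁ < r_cr and r₂ ≤ r_cr, the coating moves toward the maximum at r_cr — heat loss rises.
Bare: R = 1/(2πr₁h) = 15.39 m·K/W; Q = 83.8/15.39 = 5.45 W/m.
Coated: R = R_cond + R_conv = 7.833 m·K/W; Q = 83.8/7.833 = 10.7 W/m.

increases: 5.45 → 10.7 W/m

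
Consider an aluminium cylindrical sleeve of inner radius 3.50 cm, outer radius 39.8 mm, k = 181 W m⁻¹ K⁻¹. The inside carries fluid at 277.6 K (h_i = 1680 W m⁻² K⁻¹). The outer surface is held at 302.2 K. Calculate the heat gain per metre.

Series thermal resistances, inner to outer:
  R'_conv,in = 1/(2πr h) = 1/(2π·0.0350·1680) = 0.002707 m·K/W
  R'_aluminium = ln(0.0398/0.0350)/(2πk) = 0.1285/(2π·181) = 1.130×10^-4 m·K/W
ΣR = 0.002707 + 1.130×10^-4 = 0.002820 m·K/W
Q' = ΔT/ΣR = (277.6 K − 302.2 K)/0.002820 = -8720 W/m
(Negative Q' ⇒ heat flows inward; heat gain = 8720 W/m.)

Q' = 8720 W/m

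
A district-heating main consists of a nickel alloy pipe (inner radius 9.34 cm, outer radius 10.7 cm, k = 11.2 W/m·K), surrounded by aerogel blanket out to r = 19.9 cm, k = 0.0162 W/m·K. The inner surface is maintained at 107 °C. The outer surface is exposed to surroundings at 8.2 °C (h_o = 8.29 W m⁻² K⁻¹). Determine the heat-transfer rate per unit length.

Q' = 16.0 W/m

Resistance network (inner→outer):
  R'_nickel alloy = ln(0.107/0.0934)/(2πk) = 0.1359/(2π·11.2) = 0.001932 m·K/W
  R'_aerogel blanket = ln(0.199/0.107)/(2πk) = 0.6205/(2π·0.0162) = 6.096 m·K/W
  R'_conv,out = 1/(2πr h) = 1/(2π·0.199·8.29) = 0.09647 m·K/W
ΣR = 0.001932 + 6.096 + 0.09647 = 6.194 m·K/W
Q' = ΔT/ΣR = (107 °C − 8.2 °C)/6.194 = 16.0 W/m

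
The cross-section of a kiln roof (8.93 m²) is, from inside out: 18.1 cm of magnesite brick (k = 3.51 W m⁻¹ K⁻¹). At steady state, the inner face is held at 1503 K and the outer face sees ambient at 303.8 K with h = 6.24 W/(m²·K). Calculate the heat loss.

Q = 50.6 kW

Resistance network (inner→outer):
  R_magnesite brick = L/(kA) = 0.181/(3.51·8.93) = 0.005775 K/W
  R_conv,out = 1/(hA) = 1/(6.24·8.93) = 0.01795 K/W
ΣR = 0.005775 + 0.01795 = 0.02372 K/W
Q = ΔT/ΣR = (1503 K − 303.8 K)/0.02372 = 50600 W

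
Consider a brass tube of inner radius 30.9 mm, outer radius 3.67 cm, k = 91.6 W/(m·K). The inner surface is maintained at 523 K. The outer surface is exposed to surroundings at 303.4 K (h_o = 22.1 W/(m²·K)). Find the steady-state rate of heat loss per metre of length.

Resistance network (inner→outer):
  R'_brass = ln(0.0367/0.0309)/(2πk) = 0.1720/(2π·91.6) = 2.989×10^-4 m·K/W
  R'_conv,out = 1/(2πr h) = 1/(2π·0.0367·22.1) = 0.1962 m·K/W
ΣR = 2.989×10^-4 + 0.1962 = 0.1965 m·K/W
Q' = ΔT/ΣR = (523 K − 303.4 K)/0.1965 = 1120 W/m

Q' = 1120 W/m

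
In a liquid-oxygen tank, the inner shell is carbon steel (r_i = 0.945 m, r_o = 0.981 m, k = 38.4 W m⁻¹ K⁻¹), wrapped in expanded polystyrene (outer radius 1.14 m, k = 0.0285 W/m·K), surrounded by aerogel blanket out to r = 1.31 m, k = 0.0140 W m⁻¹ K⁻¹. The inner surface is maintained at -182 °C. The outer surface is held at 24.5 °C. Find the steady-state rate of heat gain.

Treat each layer as a resistance in series:
  R_carbon steel = (1/0.945 − 1/0.981)/(4πk) = 0.03883/(4π·38.4) = 8.047×10^-5 K/W
  R_expanded polystyrene = (1/0.981 − 1/1.14)/(4πk) = 0.1422/(4π·0.0285) = 0.3970 K/W
  R_aerogel blanket = (1/1.14 − 1/1.31)/(4πk) = 0.1138/(4π·0.0140) = 0.6470 K/W
ΣR = 8.047×10^-5 + 0.3970 + 0.6470 = 1.044 K/W
Q = ΔT/ΣR = (-182 °C − 24.5 °C)/1.044 = -198 W
(Negative Q ⇒ heat flows inward; heat gain = 198 W.)

Q = 198 W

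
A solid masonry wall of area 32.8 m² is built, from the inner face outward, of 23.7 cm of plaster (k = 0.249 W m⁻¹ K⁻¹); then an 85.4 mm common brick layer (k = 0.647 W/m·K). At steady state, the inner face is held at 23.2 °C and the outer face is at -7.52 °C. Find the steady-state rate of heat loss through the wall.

Q = 930 W

Treat each layer as a resistance in series:
  R_plaster = L/(kA) = 0.237/(0.249·32.8) = 0.02902 K/W
  R_common brick = L/(kA) = 0.0854/(0.647·32.8) = 0.004024 K/W
ΣR = 0.02902 + 0.004024 = 0.03304 K/W
Q = ΔT/ΣR = (23.2 °C − -7.52 °C)/0.03304 = 930 W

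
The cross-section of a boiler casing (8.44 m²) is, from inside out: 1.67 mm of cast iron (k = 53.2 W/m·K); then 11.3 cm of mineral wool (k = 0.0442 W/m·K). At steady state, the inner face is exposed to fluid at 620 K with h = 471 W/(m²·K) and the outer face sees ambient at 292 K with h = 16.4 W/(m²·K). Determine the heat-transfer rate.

Series thermal resistances, inner to outer:
  R_conv,in = 1/(hA) = 1/(471·8.44) = 2.516×10^-4 K/W
  R_cast iron = L/(kA) = 0.00167/(53.2·8.44) = 3.719×10^-6 K/W
  R_mineral wool = L/(kA) = 0.113/(0.0442·8.44) = 0.3029 K/W
  R_conv,out = 1/(hA) = 1/(16.4·8.44) = 0.007225 K/W
ΣR = 2.516×10^-4 + 3.719×10^-6 + 0.3029 + 0.007225 = 0.3104 K/W
Q = ΔT/ΣR = (620 K − 292 K)/0.3104 = 1060 W

Q = 1060 W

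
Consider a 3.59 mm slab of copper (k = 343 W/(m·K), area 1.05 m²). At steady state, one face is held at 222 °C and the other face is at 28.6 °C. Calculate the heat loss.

Q = kA·ΔT/L = 343 × 1.05 × |222 °C − 28.6 °C| / 0.00359 = 1.94×10^7 W

Q = 1.94×10^7 W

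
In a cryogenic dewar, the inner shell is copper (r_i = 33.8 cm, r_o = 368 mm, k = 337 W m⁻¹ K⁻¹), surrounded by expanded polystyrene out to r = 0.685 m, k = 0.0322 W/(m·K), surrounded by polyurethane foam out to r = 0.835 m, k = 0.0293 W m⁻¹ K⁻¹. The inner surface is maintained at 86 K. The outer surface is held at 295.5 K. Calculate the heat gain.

Q = 54.8 W

Resistance network (inner→outer):
  R_copper = (1/0.338 − 1/0.368)/(4πk) = 0.2412/(4π·337) = 5.695×10^-5 K/W
  R_expanded polystyrene = (1/0.368 − 1/0.685)/(4πk) = 1.258/(4π·0.0322) = 3.108 K/W
  R_polyurethane foam = (1/0.685 − 1/0.835)/(4πk) = 0.2622/(4π·0.0293) = 0.7123 K/W
ΣR = 5.695×10^-5 + 3.108 + 0.7123 = 3.820 K/W
Q = ΔT/ΣR = (86 K − 295.5 K)/3.820 = -54.8 W
(Negative Q ⇒ heat flows inward; heat gain = 54.8 W.)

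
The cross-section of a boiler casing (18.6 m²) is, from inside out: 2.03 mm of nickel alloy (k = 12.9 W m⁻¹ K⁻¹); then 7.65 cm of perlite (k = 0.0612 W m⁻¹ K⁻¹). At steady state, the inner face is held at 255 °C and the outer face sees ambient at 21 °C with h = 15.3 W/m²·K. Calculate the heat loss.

Q = 3.31 kW

Treat each layer as a resistance in series:
  R_nickel alloy = L/(kA) = 0.00203/(12.9·18.6) = 8.460×10^-6 K/W
  R_perlite = L/(kA) = 0.0765/(0.0612·18.6) = 0.06720 K/W
  R_conv,out = 1/(hA) = 1/(15.3·18.6) = 0.003514 K/W
ΣR = 8.460×10^-6 + 0.06720 + 0.003514 = 0.07072 K/W
Q = ΔT/ΣR = (255 °C − 21 °C)/0.07072 = 3310 W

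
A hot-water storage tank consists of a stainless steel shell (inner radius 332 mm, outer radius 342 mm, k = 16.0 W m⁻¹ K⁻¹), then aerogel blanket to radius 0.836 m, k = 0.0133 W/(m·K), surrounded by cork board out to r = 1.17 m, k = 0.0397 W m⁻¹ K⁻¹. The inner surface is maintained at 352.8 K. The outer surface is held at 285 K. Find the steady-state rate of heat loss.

Q = 6.15 W

Resistance network (inner→outer):
  R_stainless steel = (1/0.332 − 1/0.342)/(4πk) = 0.08807/(4π·16.0) = 4.380×10^-4 K/W
  R_aerogel blanket = (1/0.342 − 1/0.836)/(4πk) = 1.728/(4π·0.0133) = 10.34 K/W
  R_cork board = (1/0.836 − 1/1.17)/(4πk) = 0.3415/(4π·0.0397) = 0.6845 K/W
ΣR = 4.380×10^-4 + 10.34 + 0.6845 = 11.02 K/W
Q = ΔT/ΣR = (352.8 K − 285 K)/11.02 = 6.15 W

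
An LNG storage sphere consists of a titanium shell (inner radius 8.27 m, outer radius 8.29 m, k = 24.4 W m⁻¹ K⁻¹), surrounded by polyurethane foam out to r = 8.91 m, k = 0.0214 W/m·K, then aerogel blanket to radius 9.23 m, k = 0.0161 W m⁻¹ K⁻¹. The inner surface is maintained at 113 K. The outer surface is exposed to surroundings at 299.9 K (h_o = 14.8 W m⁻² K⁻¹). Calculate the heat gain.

Q = 3.70 kW

Resistance network (inner→outer):
  R_titanium = (1/8.27 − 1/8.29)/(4πk) = 2.917×10^-4/(4π·24.4) = 9.514×10^-7 K/W
  R_polyurethane foam = (1/8.29 − 1/8.91)/(4πk) = 0.008394/(4π·0.0214) = 0.03121 K/W
  R_aerogel blanket = (1/8.91 − 1/9.23)/(4πk) = 0.003891/(4π·0.0161) = 0.01923 K/W
  R_conv,out = 1/(4πr²h) = 1/(4π·9.23²·14.8) = 6.311×10^-5 K/W
ΣR = 9.514×10^-7 + 0.03121 + 0.01923 + 6.311×10^-5 = 0.05050 K/W
Q = ΔT/ΣR = (113 K − 299.9 K)/0.05050 = -3700 W
(Negative Q ⇒ heat flows inward; heat gain = 3700 W.)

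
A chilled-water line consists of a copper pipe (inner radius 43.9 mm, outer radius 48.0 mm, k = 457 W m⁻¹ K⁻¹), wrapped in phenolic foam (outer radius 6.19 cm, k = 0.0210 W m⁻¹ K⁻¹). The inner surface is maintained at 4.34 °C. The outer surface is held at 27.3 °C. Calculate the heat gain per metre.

Q' = 11.9 W/m

Resistance network (inner→outer):
  R'_copper = ln(0.0480/0.0439)/(2πk) = 0.08929/(2π·457) = 3.110×10^-5 m·K/W
  R'_phenolic foam = ln(0.0619/0.0480)/(2πk) = 0.2543/(2π·0.0210) = 1.927 m·K/W
ΣR = 3.110×10^-5 + 1.927 = 1.927 m·K/W
Q' = ΔT/ΣR = (4.34 °C − 27.3 °C)/1.927 = -11.9 W/m
(Negative Q' ⇒ heat flows inward; heat gain = 11.9 W/m.)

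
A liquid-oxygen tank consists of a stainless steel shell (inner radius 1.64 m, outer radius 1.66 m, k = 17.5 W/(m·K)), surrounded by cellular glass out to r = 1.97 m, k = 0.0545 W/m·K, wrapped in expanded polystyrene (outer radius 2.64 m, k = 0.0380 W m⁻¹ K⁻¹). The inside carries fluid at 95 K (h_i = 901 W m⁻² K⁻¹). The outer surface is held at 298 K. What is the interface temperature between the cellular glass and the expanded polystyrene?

T = 164 K

Series thermal resistances, inner to outer:
  R_conv,in = 1/(4πr²h) = 1/(4π·1.64²·901) = 3.284×10^-5 K/W
  R_stainless steel = (1/1.64 − 1/1.66)/(4πk) = 0.007346/(4π·17.5) = 3.341×10^-5 K/W
  R_cellular glass = (1/1.66 − 1/1.97)/(4πk) = 0.09480/(4π·0.0545) = 0.1384 K/W
  R_expanded polystyrene = (1/1.97 − 1/2.64)/(4πk) = 0.1288/(4π·0.0380) = 0.2698 K/W
ΣR = 3.284×10^-5 + 3.341×10^-5 + 0.1384 + 0.2698 = 0.4083 K/W
Q = ΔT/ΣR = (95 K − 298 K)/0.4083 = -497.2 W
From the inner boundary to the cellular glass/expanded polystyrene interface, ΣR_partial = 0.1385 K/W.
T_interface = T_in − Q·ΣR_partial = 95 K − (-497.2)(0.1385) = 164 K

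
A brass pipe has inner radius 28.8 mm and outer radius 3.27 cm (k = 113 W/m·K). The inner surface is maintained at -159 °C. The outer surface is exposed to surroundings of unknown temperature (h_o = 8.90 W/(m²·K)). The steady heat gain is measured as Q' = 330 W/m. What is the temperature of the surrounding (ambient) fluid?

T_out = 21.5 °C

Series resistances:
  R'_brass = ln(0.0327/0.0288)/(2πk) = 0.1270/(2π·113) = 1.789×10^-4 m·K/W
  R'_conv,out = 1/(2πr h) = 1/(2π·0.0327·8.90) = 0.5469 m·K/W
ΣR = 0.5470 m·K/W
ΔT = Q'·ΣR = 330 × 0.5470 = 180.5 K
Heat flows inward, so T_out = T_in + ΔT = -159 + 180.5 = 21.5 °C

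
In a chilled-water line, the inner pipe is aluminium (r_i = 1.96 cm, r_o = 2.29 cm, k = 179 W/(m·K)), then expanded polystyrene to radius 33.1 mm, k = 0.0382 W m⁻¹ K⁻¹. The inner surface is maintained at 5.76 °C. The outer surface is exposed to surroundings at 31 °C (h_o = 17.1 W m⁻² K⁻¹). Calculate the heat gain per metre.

Q' = 13.9 W/m

Treat each layer as a resistance in series:
  R'_aluminium = ln(0.0229/0.0196)/(2πk) = 0.1556/(2π·179) = 1.384×10^-4 m·K/W
  R'_expanded polystyrene = ln(0.0331/0.0229)/(2πk) = 0.3684/(2π·0.0382) = 1.535 m·K/W
  R'_conv,out = 1/(2πr h) = 1/(2π·0.0331·17.1) = 0.2812 m·K/W
ΣR = 1.384×10^-4 + 1.535 + 0.2812 = 1.816 m·K/W
Q' = ΔT/ΣR = (5.76 °C − 31 °C)/1.816 = -13.9 W/m
(Negative Q' ⇒ heat flows inward; heat gain = 13.9 W/m.)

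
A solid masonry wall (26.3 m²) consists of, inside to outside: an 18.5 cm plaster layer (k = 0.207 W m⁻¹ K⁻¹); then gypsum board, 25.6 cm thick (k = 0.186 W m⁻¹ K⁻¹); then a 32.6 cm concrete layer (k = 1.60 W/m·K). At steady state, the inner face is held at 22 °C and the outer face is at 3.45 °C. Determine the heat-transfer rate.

Q = 197 W

Series thermal resistances, inner to outer:
  R_plaster = L/(kA) = 0.185/(0.207·26.3) = 0.03398 K/W
  R_gypsum board = L/(kA) = 0.256/(0.186·26.3) = 0.05233 K/W
  R_concrete = L/(kA) = 0.326/(1.60·26.3) = 0.007747 K/W
ΣR = 0.03398 + 0.05233 + 0.007747 = 0.09406 K/W
Q = ΔT/ΣR = (22 °C − 3.45 °C)/0.09406 = 197 W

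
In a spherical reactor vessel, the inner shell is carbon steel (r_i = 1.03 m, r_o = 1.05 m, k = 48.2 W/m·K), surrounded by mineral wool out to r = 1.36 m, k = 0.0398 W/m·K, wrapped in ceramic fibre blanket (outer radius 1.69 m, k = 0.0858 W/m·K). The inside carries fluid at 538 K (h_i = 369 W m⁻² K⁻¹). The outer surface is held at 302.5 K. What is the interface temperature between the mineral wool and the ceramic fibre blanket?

Series thermal resistances, inner to outer:
  R_conv,in = 1/(4πr²h) = 1/(4π·1.03²·369) = 2.033×10^-4 K/W
  R_carbon steel = (1/1.03 − 1/1.05)/(4πk) = 0.01849/(4π·48.2) = 3.053×10^-5 K/W
  R_mineral wool = (1/1.05 − 1/1.36)/(4πk) = 0.2171/(4π·0.0398) = 0.4341 K/W
  R_ceramic fibre blanket = (1/1.36 − 1/1.69)/(4πk) = 0.1436/(4π·0.0858) = 0.1332 K/W
ΣR = 2.033×10^-4 + 3.053×10^-5 + 0.4341 + 0.1332 = 0.5675 K/W
Q = ΔT/ΣR = (538 K − 302.5 K)/0.5675 = 415.0 W
From the inner boundary to the mineral wool/ceramic fibre blanket interface, ΣR_partial = 0.4343 K/W.
T_interface = T_in − Q·ΣR_partial = 538 K − (415.0)(0.4343) = 357.8 K

T = 357.8 K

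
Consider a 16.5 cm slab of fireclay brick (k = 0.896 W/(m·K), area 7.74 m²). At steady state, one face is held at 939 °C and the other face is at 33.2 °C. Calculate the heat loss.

Q = 38.1 kW

Q = kA·ΔT/L = 0.896 × 7.74 × |939 °C − 33.2 °C| / 0.165 = 38100 W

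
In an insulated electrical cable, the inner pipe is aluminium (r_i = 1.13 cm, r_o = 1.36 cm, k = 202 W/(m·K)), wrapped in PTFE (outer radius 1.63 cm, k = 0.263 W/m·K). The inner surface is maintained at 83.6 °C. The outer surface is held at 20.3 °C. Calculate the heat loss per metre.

Q' = 577 W/m

Resistance network (inner→outer):
  R'_aluminium = ln(0.0136/0.0113)/(2πk) = 0.1853/(2π·202) = 1.460×10^-4 m·K/W
  R'_PTFE = ln(0.0163/0.0136)/(2πk) = 0.1811/(2π·0.263) = 0.1096 m·K/W
ΣR = 1.460×10^-4 + 0.1096 = 0.1097 m·K/W
Q' = ΔT/ΣR = (83.6 °C − 20.3 °C)/0.1097 = 577 W/m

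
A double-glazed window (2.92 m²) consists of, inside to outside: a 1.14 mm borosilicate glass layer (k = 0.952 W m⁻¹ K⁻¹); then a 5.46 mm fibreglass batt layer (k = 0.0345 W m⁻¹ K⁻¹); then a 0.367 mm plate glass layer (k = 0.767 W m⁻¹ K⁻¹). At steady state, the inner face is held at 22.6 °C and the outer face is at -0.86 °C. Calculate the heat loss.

Series thermal resistances, inner to outer:
  R_borosilicate glass = L/(kA) = 0.00114/(0.952·2.92) = 4.101×10^-4 K/W
  R_fibreglass batt = L/(kA) = 0.00546/(0.0345·2.92) = 0.05420 K/W
  R_plate glass = L/(kA) = 3.67×10^-4/(0.767·2.92) = 1.639×10^-4 K/W
ΣR = 4.101×10^-4 + 0.05420 + 1.639×10^-4 = 0.05477 K/W
Q = ΔT/ΣR = (22.6 °C − -0.86 °C)/0.05477 = 428 W

Q = 428 W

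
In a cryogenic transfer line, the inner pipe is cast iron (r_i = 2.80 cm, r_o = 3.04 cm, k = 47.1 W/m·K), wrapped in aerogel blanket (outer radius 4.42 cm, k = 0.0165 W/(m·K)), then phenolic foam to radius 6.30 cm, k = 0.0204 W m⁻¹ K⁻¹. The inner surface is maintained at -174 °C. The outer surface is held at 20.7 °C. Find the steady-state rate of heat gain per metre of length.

Q' = 30.5 W/m

Treat each layer as a resistance in series:
  R'_cast iron = ln(0.0304/0.0280)/(2πk) = 0.08224/(2π·47.1) = 2.779×10^-4 m·K/W
  R'_aerogel blanket = ln(0.0442/0.0304)/(2πk) = 0.3743/(2π·0.0165) = 3.610 m·K/W
  R'_phenolic foam = ln(0.0630/0.0442)/(2πk) = 0.3544/(2π·0.0204) = 2.765 m·K/W
ΣR = 2.779×10^-4 + 3.610 + 2.765 = 6.375 m·K/W
Q' = ΔT/ΣR = (-174 °C − 20.7 °C)/6.375 = -30.5 W/m
(Negative Q' ⇒ heat flows inward; heat gain = 30.5 W/m.)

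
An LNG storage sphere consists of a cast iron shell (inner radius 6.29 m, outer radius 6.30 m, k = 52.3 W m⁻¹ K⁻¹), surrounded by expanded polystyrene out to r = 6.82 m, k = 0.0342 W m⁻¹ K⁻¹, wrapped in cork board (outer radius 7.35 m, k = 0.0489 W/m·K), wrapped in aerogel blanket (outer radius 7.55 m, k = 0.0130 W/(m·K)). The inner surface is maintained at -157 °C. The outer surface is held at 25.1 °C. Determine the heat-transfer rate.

Q = 2700 W

Series thermal resistances, inner to outer:
  R_cast iron = (1/6.29 − 1/6.30)/(4πk) = 2.524×10^-4/(4π·52.3) = 3.840×10^-7 K/W
  R_expanded polystyrene = (1/6.30 − 1/6.82)/(4πk) = 0.01210/(4π·0.0342) = 0.02816 K/W
  R_cork board = (1/6.82 − 1/7.35)/(4πk) = 0.01057/(4π·0.0489) = 0.01721 K/W
  R_aerogel blanket = (1/7.35 − 1/7.55)/(4πk) = 0.003604/(4π·0.0130) = 0.02206 K/W
ΣR = 3.840×10^-7 + 0.02816 + 0.01721 + 0.02206 = 0.06743 K/W
Q = ΔT/ΣR = (-157 °C − 25.1 °C)/0.06743 = -2700 W
(Negative Q ⇒ heat flows inward; heat gain = 2700 W.)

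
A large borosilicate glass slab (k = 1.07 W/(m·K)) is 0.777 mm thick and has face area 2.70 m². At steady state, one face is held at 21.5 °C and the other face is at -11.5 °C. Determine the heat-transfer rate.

Q = kA·ΔT/L = 1.07 × 2.70 × |21.5 °C − -11.5 °C| / 7.77×10^-4 = 1.23×10^5 W

Q = 123 kW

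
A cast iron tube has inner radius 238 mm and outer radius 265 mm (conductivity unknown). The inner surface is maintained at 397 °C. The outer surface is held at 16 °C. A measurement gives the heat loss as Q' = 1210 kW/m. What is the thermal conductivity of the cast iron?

ΣR = ΔT/Q' = |397 − 16|/1.21×10^6 = 3.149×10^-4 m·K/W
ln(r₂/r₁)/(2πk) = 3.149×10^-4 ⇒ k = 0.1075/(2π·3.149×10^-4) = 54.3 W/m·K

k = 54.3 W/m·K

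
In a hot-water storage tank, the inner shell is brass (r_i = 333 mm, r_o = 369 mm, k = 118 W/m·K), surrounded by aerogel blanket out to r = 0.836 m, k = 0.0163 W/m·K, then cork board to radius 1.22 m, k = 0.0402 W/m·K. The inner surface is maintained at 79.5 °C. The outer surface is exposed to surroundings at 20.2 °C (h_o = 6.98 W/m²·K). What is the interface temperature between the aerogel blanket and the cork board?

Treat each layer as a resistance in series:
  R_brass = (1/0.333 − 1/0.369)/(4πk) = 0.2930/(4π·118) = 1.976×10^-4 K/W
  R_aerogel blanket = (1/0.369 − 1/0.836)/(4πk) = 1.514/(4π·0.0163) = 7.391 K/W
  R_cork board = (1/0.836 − 1/1.22)/(4πk) = 0.3765/(4π·0.0402) = 0.7453 K/W
  R_conv,out = 1/(4πr²h) = 1/(4π·1.22²·6.98) = 0.007660 K/W
ΣR = 1.976×10^-4 + 7.391 + 0.7453 + 0.007660 = 8.144 K/W
Q = ΔT/ΣR = (79.5 °C − 20.2 °C)/8.144 = 7.281 W
From the inner boundary to the aerogel blanket/cork board interface, ΣR_partial = 7.391 K/W.
T_interface = T_in − Q·ΣR_partial = 79.5 °C − (7.281)(7.391) = 25.7 °C

T = 25.7 °C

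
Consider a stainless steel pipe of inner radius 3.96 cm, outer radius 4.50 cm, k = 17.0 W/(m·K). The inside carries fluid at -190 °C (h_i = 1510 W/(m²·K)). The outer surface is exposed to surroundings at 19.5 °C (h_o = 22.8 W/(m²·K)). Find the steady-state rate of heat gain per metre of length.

Series thermal resistances, inner to outer:
  R'_conv,in = 1/(2πr h) = 1/(2π·0.0396·1510) = 0.002662 m·K/W
  R'_stainless steel = ln(0.0450/0.0396)/(2πk) = 0.1278/(2π·17.0) = 0.001197 m·K/W
  R'_conv,out = 1/(2πr h) = 1/(2π·0.0450·22.8) = 0.1551 m·K/W
ΣR = 0.002662 + 0.001197 + 0.1551 = 0.1590 m·K/W
Q' = ΔT/ΣR = (-190 °C − 19.5 °C)/0.1590 = -1320 W/m
(Negative Q' ⇒ heat flows inward; heat gain = 1320 W/m.)

Q' = 1320 W/m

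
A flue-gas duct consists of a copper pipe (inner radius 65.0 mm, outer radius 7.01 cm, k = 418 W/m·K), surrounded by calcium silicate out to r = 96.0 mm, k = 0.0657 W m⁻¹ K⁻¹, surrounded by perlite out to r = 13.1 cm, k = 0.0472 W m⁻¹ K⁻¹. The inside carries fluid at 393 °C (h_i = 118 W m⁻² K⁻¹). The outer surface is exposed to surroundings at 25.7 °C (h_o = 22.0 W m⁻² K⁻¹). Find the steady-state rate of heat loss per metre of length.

Q' = 195 W/m

Series thermal resistances, inner to outer:
  R'_conv,in = 1/(2πr h) = 1/(2π·0.0650·118) = 0.02075 m·K/W
  R'_copper = ln(0.0701/0.0650)/(2πk) = 0.07554/(2π·418) = 2.876×10^-5 m·K/W
  R'_calcium silicate = ln(0.0960/0.0701)/(2πk) = 0.3144/(2π·0.0657) = 0.7617 m·K/W
  R'_perlite = ln(0.131/0.0960)/(2πk) = 0.3108/(2π·0.0472) = 1.048 m·K/W
  R'_conv,out = 1/(2πr h) = 1/(2π·0.131·22.0) = 0.05522 m·K/W
ΣR = 0.02075 + 2.876×10^-5 + 0.7617 + 1.048 + 0.05522 = 1.886 m·K/W
Q' = ΔT/ΣR = (393 °C − 25.7 °C)/1.886 = 195 W/m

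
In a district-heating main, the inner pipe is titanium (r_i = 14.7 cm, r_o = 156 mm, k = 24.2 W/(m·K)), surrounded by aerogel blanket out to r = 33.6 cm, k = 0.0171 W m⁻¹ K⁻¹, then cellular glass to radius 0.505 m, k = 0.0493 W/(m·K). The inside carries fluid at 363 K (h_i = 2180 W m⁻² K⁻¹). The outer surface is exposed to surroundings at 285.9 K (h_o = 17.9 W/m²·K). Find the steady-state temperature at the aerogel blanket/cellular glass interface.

T = 298.0 K

Treat each layer as a resistance in series:
  R'_conv,in = 1/(2πr h) = 1/(2π·0.147·2180) = 4.966×10^-4 m·K/W
  R'_titanium = ln(0.156/0.147)/(2πk) = 0.05942/(2π·24.2) = 3.908×10^-4 m·K/W
  R'_aerogel blanket = ln(0.336/0.156)/(2πk) = 0.7673/(2π·0.0171) = 7.141 m·K/W
  R'_cellular glass = ln(0.505/0.336)/(2πk) = 0.4074/(2π·0.0493) = 1.315 m·K/W
  R'_conv,out = 1/(2πr h) = 1/(2π·0.505·17.9) = 0.01761 m·K/W
ΣR = 4.966×10^-4 + 3.908×10^-4 + 7.141 + 1.315 + 0.01761 = 8.474 m·K/W
Q' = ΔT/ΣR = (363 K − 285.9 K)/8.474 = 9.098 W/m
From the inner boundary to the aerogel blanket/cellular glass interface, ΣR_partial = 7.142 m·K/W.
T_interface = T_in − Q'·ΣR_partial = 363 K − (9.098)(7.142) = 298.0 K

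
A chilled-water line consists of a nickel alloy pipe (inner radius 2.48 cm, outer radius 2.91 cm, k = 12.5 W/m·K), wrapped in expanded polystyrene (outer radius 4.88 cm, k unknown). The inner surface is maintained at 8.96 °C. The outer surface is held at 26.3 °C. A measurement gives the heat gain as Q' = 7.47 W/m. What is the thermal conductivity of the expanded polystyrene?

ΣR = ΔT/Q' = |8.96 − 26.3|/7.47 = 2.321 m·K/W
Known resistances:
  R'_nickel alloy = ln(0.0291/0.0248)/(2πk) = 0.1599/(2π·12.5) = 0.002036 m·K/W
R_expanded polystyrene = ΣR − ΣR_known = 2.321 − 0.002036 = 2.319 m·K/W
ln(r₂/r₁)/(2πk) = 2.319 ⇒ k = 0.5170/(2π·2.319) = 0.0355 W/m·K

k = 0.0355 W/m·K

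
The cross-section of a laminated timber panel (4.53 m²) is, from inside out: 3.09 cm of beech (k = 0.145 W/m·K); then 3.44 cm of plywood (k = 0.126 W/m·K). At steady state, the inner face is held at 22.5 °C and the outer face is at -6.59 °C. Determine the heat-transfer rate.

Q = 271 W

Treat each layer as a resistance in series:
  R_beech = L/(kA) = 0.0309/(0.145·4.53) = 0.04704 K/W
  R_plywood = L/(kA) = 0.0344/(0.126·4.53) = 0.06027 K/W
ΣR = 0.04704 + 0.06027 = 0.1073 K/W
Q = ΔT/ΣR = (22.5 °C − -6.59 °C)/0.1073 = 271 W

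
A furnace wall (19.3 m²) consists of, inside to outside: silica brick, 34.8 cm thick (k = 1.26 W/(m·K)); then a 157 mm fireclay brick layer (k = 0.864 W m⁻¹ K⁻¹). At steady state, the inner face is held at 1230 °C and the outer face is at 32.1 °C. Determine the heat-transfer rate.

Q = 50.5 kW

Treat each layer as a resistance in series:
  R_silica brick = L/(kA) = 0.348/(1.26·19.3) = 0.01431 K/W
  R_fireclay brick = L/(kA) = 0.157/(0.864·19.3) = 0.009415 K/W
ΣR = 0.01431 + 0.009415 = 0.02372 K/W
Q = ΔT/ΣR = (1230 °C − 32.1 °C)/0.02372 = 50500 W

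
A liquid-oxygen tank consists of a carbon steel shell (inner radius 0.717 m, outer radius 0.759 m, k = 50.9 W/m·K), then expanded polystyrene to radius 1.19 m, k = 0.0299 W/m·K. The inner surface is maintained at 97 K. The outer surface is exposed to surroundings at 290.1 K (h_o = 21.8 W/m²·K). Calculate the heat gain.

Series thermal resistances, inner to outer:
  R_carbon steel = (1/0.717 − 1/0.759)/(4πk) = 0.07718/(4π·50.9) = 1.207×10^-4 K/W
  R_expanded polystyrene = (1/0.759 − 1/1.19)/(4πk) = 0.4772/(4π·0.0299) = 1.270 K/W
  R_conv,out = 1/(4πr²h) = 1/(4π·1.19²·21.8) = 0.002578 K/W
ΣR = 1.207×10^-4 + 1.270 + 0.002578 = 1.273 K/W
Q = ΔT/ΣR = (97 K − 290.1 K)/1.273 = -152 W
(Negative Q ⇒ heat flows inward; heat gain = 152 W.)

Q = 152 W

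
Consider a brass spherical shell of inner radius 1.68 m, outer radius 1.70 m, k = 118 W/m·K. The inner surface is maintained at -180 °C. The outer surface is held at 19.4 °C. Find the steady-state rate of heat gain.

Q = 4πk·ΔT/(1/r₁ − 1/r₂) = 4π × 118 × 199.4 / (1/1.68 − 1/1.70) = 4.22×10^7 W

Q = 4.22×10^7 W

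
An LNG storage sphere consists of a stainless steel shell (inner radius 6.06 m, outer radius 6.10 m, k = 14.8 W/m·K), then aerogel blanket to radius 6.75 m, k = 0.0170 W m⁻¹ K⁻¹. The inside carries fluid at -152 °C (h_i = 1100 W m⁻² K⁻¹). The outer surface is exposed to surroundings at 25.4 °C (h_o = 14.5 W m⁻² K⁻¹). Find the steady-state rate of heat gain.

Series thermal resistances, inner to outer:
  R_conv,in = 1/(4πr²h) = 1/(4π·6.06²·1100) = 1.970×10^-6 K/W
  R_stainless steel = (1/6.06 − 1/6.10)/(4πk) = 0.001082/(4π·14.8) = 5.818×10^-6 K/W
  R_aerogel blanket = (1/6.10 − 1/6.75)/(4πk) = 0.01579/(4π·0.0170) = 0.07390 K/W
  R_conv,out = 1/(4πr²h) = 1/(4π·6.75²·14.5) = 1.205×10^-4 K/W
ΣR = 1.970×10^-6 + 5.818×10^-6 + 0.07390 + 1.205×10^-4 = 0.07403 K/W
Q = ΔT/ΣR = (-152 °C − 25.4 °C)/0.07403 = -2400 W
(Negative Q ⇒ heat flows inward; heat gain = 2400 W.)

Q = 2400 W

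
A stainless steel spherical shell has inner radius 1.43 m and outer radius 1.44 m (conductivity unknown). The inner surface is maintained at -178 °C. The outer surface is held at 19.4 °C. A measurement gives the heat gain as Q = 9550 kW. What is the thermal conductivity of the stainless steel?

ΣR = ΔT/Q = |-178 − 19.4|/9.55×10^6 = 2.067×10^-5 K/W
(1/r₁−1/r₂)/(4πk) = 2.067×10^-5 ⇒ k = 0.004856/(4π·2.067×10^-5) = 18.7 W/m·K

k = 18.7 W/m·K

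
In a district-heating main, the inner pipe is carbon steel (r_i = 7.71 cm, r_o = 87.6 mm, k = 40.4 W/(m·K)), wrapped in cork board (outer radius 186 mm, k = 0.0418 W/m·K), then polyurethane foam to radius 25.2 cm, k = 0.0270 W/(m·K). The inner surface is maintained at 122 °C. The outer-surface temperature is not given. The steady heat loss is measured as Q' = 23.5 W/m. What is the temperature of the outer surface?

T_out = 12.5 °C

Series resistances:
  R'_carbon steel = ln(0.0876/0.0771)/(2πk) = 0.1277/(2π·40.4) = 5.030×10^-4 m·K/W
  R'_cork board = ln(0.186/0.0876)/(2πk) = 0.7530/(2π·0.0418) = 2.867 m·K/W
  R'_polyurethane foam = ln(0.252/0.186)/(2πk) = 0.3037/(2π·0.0270) = 1.790 m·K/W
ΣR = 4.658 m·K/W
ΔT = Q'·ΣR = 23.5 × 4.658 = 109.5 K
Heat flows outward, so T_out = T_in − ΔT = 122 − 109.5 = 12.5 °C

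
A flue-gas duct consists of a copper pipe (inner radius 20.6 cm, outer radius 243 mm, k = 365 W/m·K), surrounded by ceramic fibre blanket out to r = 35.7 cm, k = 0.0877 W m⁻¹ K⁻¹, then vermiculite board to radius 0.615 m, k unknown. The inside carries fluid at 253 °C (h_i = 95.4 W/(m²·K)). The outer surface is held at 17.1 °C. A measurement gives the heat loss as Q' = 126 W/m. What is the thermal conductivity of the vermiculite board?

ΣR = ΔT/Q' = |253 − 17.1|/126 = 1.872 m·K/W
Known resistances:
  R'_conv,in = 1/(2πr h) = 1/(2π·0.206·95.4) = 0.008098 m·K/W
  R'_copper = ln(0.243/0.206)/(2πk) = 0.1652/(2π·365) = 7.203×10^-5 m·K/W
  R'_ceramic fibre blanket = ln(0.357/0.243)/(2πk) = 0.3847/(2π·0.0877) = 0.6981 m·K/W
R_vermiculite board = ΣR − ΣR_known = 1.872 − 0.7063 = 1.166 m·K/W
ln(r₂/r₁)/(2πk) = 1.166 ⇒ k = 0.5439/(2π·1.166) = 0.0742 W/m·K

k = 0.0742 W/m·K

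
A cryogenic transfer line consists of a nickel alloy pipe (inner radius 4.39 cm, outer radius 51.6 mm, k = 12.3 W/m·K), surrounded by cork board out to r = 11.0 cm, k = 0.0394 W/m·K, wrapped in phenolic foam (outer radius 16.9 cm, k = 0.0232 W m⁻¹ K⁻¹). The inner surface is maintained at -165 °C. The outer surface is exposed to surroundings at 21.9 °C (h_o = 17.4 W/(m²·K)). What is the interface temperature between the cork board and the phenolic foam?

Resistance network (inner→outer):
  R'_nickel alloy = ln(0.0516/0.0439)/(2πk) = 0.1616/(2π·12.3) = 0.002091 m·K/W
  R'_cork board = ln(0.110/0.0516)/(2πk) = 0.7570/(2π·0.0394) = 3.058 m·K/W
  R'_phenolic foam = ln(0.169/0.110)/(2πk) = 0.4294/(2π·0.0232) = 2.946 m·K/W
  R'_conv,out = 1/(2πr h) = 1/(2π·0.169·17.4) = 0.05412 m·K/W
ΣR = 0.002091 + 3.058 + 2.946 + 0.05412 = 6.060 m·K/W
Q' = ΔT/ΣR = (-165 °C − 21.9 °C)/6.060 = -30.84 W/m
From the inner boundary to the cork board/phenolic foam interface, ΣR_partial = 3.060 m·K/W.
T_interface = T_in − Q'·ΣR_partial = -165 °C − (-30.84)(3.060) = -70.6 °C

T = -70.6 °C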